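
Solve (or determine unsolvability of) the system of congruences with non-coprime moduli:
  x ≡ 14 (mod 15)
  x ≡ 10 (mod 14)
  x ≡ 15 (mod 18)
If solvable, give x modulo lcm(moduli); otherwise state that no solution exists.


Moduli 15, 14, 18 are not pairwise coprime, so CRT works modulo lcm(m_i) when all pairwise compatibility conditions hold.
Pairwise compatibility: gcd(m_i, m_j) must divide a_i - a_j for every pair.
Merge one congruence at a time:
  Start: x ≡ 14 (mod 15).
  Combine with x ≡ 10 (mod 14): gcd(15, 14) = 1; 10 - 14 = -4, which IS divisible by 1, so compatible.
    Write x = 14 + 15·t and substitute into x ≡ 10 (mod 14): 15·t ≡ 10 − 14 = -4 (mod 14).
    Reduce coefficients mod 14: 1·t ≡ 10 (mod 14).
    So t ≡ 10 (mod 14).
    Then x = 14 + 15·10 = 164, valid modulo lcm(15, 14) = 210: x ≡ 164 (mod 210).
  Combine with x ≡ 15 (mod 18): gcd(210, 18) = 6, and 15 - 164 = -149 is NOT divisible by 6.
    ⇒ system is inconsistent (no integer solution).

No solution (the system is inconsistent).


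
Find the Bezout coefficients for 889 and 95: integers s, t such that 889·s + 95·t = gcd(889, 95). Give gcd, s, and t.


Euclidean algorithm on (889, 95) — divide until remainder is 0:
  889 = 9 · 95 + 34
  95 = 2 · 34 + 27
  34 = 1 · 27 + 7
  27 = 3 · 7 + 6
  7 = 1 · 6 + 1
  6 = 6 · 1 + 0
gcd(889, 95) = 1.
Track Bezout coefficients alongside the remainders: start with r₀ = 889 = a·1 + b·0 (s = 1, t = 0) and r₁ = 95 = a·0 + b·1 (s = 0, t = 1); each new remainder r_{k+1} = r_{k-1} − q_k·r_k inherits s_{k+1} = s_{k-1} − q_k·s_k, t_{k+1} = t_{k-1} − q_k·t_k, so r_k = a·s_k + b·t_k at every step:
  q = 9: r = 34, s = 1 − 9·0 = 1, t = 0 − 9·1 = -9  (check: 889·1 + 95·(-9) = 34)
  q = 2: r = 27, s = 0 − 2·1 = -2, t = 1 − 2·(-9) = 19  (check: 889·(-2) + 95·19 = 27)
  q = 1: r = 7, s = 1 − 1·(-2) = 3, t = -9 − 1·19 = -28  (check: 889·3 + 95·(-28) = 7)
  q = 3: r = 6, s = -2 − 3·3 = -11, t = 19 − 3·(-28) = 103  (check: 889·(-11) + 95·103 = 6)
  q = 1: r = 1, s = 3 − 1·(-11) = 14, t = -28 − 1·103 = -131  (check: 889·14 + 95·(-131) = 1)
The row with r = 1 (the gcd) gives the Bezout coefficients s = 14, t = -131.
Result: 889 · (14) + 95 · (-131) = 1.

gcd(889, 95) = 1; s = 14, t = -131 (check: 889·14 + 95·(-131) = 1).


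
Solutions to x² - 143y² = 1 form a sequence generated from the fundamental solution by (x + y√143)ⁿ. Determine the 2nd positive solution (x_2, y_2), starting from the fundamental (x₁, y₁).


Step 1: Find the fundamental solution (x₁, y₁) of x² - 143y² = 1.
  Expand √143 as a continued fraction. a₀ = ⌊√143⌋ = 11; iterate m_{k+1} = d_k·a_k − m_k, d_{k+1} = (143 − m_{k+1}²)/d_k, a_{k+1} = ⌊(a₀ + m_{k+1})/d_{k+1}⌋ (starting m₀ = 0, d₀ = 1), with convergents p_k = a_k·p_{k-1} + p_{k-2}, q_k = a_k·q_{k-1} + q_{k-2} (p₋₁ = 1, q₋₁ = 0):
  k = 0: a₀ = 11; p₀/q₀ = 11/1; p₀² − 143·q₀² = 121 − 143 = -22.
  k = 1: m = 11, d = 22, a = ⌊(11 + 11)/22⌋ = 1; p/q = (1·11 + 1)/(1·1 + 0) = 12/1; p² − 143·q² = 144 − 143 = 1.
  The first convergent with p² − 143·q² = 1 gives the fundamental solution (x₁, y₁) = (12, 1).
Step 2: Apply the recurrence (x_{n+1}, y_{n+1}) = (x₁x_n + 143y₁y_n, x₁y_n + y₁x_n) repeatedly.
  From (x_1, y_1) = (12, 1): x_2 = 12·12 + 143·1·1 = 287; y_2 = 12·1 + 1·12 = 24.
Step 3: Verify x_2² - 143·y_2² = 82369 - 82368 = 1 (should be 1). ✓

(x_1, y_1) = (12, 1); (x_2, y_2) = (287, 24).


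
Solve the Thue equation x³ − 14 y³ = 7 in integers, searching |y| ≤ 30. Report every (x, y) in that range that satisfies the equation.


The equation is x³ - 14y³ = 7. For fixed y, x³ = 14·y³ + 7, so a solution requires the RHS to be a perfect cube.
Strategy: iterate y from -30 to 30, compute RHS = 14·y³ + 7, and check whether it is a (positive or negative) perfect cube.
Check small values of y:
  y = 0: RHS = 7 is not a perfect cube.
  y = 1: RHS = 21 is not a perfect cube.
  y = -1: RHS = -7 is not a perfect cube.
  y = 2: RHS = 119 is not a perfect cube.
  y = -2: RHS = -105 is not a perfect cube.
  y = 3: RHS = 385 is not a perfect cube.
  y = -3: RHS = -371 is not a perfect cube.
Continuing the search up to |y| = 30 finds no solutions either.
No (x, y) in the scanned range satisfies the equation.

No integer solutions with |y| ≤ 30.


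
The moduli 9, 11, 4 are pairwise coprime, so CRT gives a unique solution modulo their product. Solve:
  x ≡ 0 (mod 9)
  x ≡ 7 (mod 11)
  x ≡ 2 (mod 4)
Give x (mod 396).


Moduli 9, 11, 4 are pairwise coprime; by CRT there is a unique solution modulo M = 9 · 11 · 4 = 396.
Solve pairwise, accumulating the modulus:
  Start with x ≡ 0 (mod 9).
  Combine with x ≡ 7 (mod 11): since gcd(9, 11) = 1, we get a unique residue mod 99.
    Write x = 0 + 9·t and substitute into x ≡ 7 (mod 11): 9·t ≡ 7 − 0 = 7 (mod 11).
    The inverse of 9 mod 11 is 5 (since 9·5 = 45 = 4·11 + 1), so t ≡ 5·7 = 35 ≡ 2 (mod 11).
    Then x = 0 + 9·2 = 18, valid modulo lcm(9, 11) = 99: x ≡ 18 (mod 99).
  Combine with x ≡ 2 (mod 4): since gcd(99, 4) = 1, we get a unique residue mod 396.
    Write x = 18 + 99·t and substitute into x ≡ 2 (mod 4): 99·t ≡ 2 − 18 = -16 (mod 4).
    Reduce coefficients mod 4: 3·t ≡ 0 (mod 4).
    The inverse of 3 mod 4 is 3 (since 3·3 = 9 = 2·4 + 1), so t ≡ 3·0 = 0 ≡ 0 (mod 4).
    Then x = 18 + 99·0 = 18, valid modulo lcm(99, 4) = 396: x ≡ 18 (mod 396).
Verify: 18 mod 9 = 0 ✓, 18 mod 11 = 7 ✓, 18 mod 4 = 2 ✓.

x ≡ 18 (mod 396).


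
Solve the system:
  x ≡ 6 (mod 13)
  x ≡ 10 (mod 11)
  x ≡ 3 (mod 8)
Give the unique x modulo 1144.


Moduli 13, 11, 8 are pairwise coprime; by CRT there is a unique solution modulo M = 13 · 11 · 8 = 1144.
Solve pairwise, accumulating the modulus:
  Start with x ≡ 6 (mod 13).
  Combine with x ≡ 10 (mod 11): since gcd(13, 11) = 1, we get a unique residue mod 143.
    Write x = 6 + 13·t and substitute into x ≡ 10 (mod 11): 13·t ≡ 10 − 6 = 4 (mod 11).
    Reduce coefficients mod 11: 2·t ≡ 4 (mod 11).
    The inverse of 2 mod 11 is 6 (since 2·6 = 12 = 1·11 + 1), so t ≡ 6·4 = 24 ≡ 2 (mod 11).
    Then x = 6 + 13·2 = 32, valid modulo lcm(13, 11) = 143: x ≡ 32 (mod 143).
  Combine with x ≡ 3 (mod 8): since gcd(143, 8) = 1, we get a unique residue mod 1144.
    Write x = 32 + 143·t and substitute into x ≡ 3 (mod 8): 143·t ≡ 3 − 32 = -29 (mod 8).
    Reduce coefficients mod 8: 7·t ≡ 3 (mod 8).
    The inverse of 7 mod 8 is 7 (since 7·7 = 49 = 6·8 + 1), so t ≡ 7·3 = 21 ≡ 5 (mod 8).
    Then x = 32 + 143·5 = 747, valid modulo lcm(143, 8) = 1144: x ≡ 747 (mod 1144).
Verify: 747 mod 13 = 6 ✓, 747 mod 11 = 10 ✓, 747 mod 8 = 3 ✓.

x ≡ 747 (mod 1144).


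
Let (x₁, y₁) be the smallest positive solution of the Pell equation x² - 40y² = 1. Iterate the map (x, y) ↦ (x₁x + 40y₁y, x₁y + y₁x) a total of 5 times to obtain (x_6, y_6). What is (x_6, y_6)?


Step 1: Find the fundamental solution (x₁, y₁) of x² - 40y² = 1.
  Expand √40 as a continued fraction. a₀ = ⌊√40⌋ = 6; iterate m_{k+1} = d_k·a_k − m_k, d_{k+1} = (40 − m_{k+1}²)/d_k, a_{k+1} = ⌊(a₀ + m_{k+1})/d_{k+1}⌋ (starting m₀ = 0, d₀ = 1), with convergents p_k = a_k·p_{k-1} + p_{k-2}, q_k = a_k·q_{k-1} + q_{k-2} (p₋₁ = 1, q₋₁ = 0):
  k = 0: a₀ = 6; p₀/q₀ = 6/1; p₀² − 40·q₀² = 36 − 40 = -4.
  k = 1: m = 6, d = 4, a = ⌊(6 + 6)/4⌋ = 3; p/q = (3·6 + 1)/(3·1 + 0) = 19/3; p² − 40·q² = 361 − 360 = 1.
  The first convergent with p² − 40·q² = 1 gives the fundamental solution (x₁, y₁) = (19, 3).
Step 2: Apply the recurrence (x_{n+1}, y_{n+1}) = (x₁x_n + 40y₁y_n, x₁y_n + y₁x_n) repeatedly.
  From (x_1, y_1) = (19, 3): x_2 = 19·19 + 40·3·3 = 721; y_2 = 19·3 + 3·19 = 114.
  From (x_2, y_2) = (721, 114): x_3 = 19·721 + 40·3·114 = 27379; y_3 = 19·114 + 3·721 = 4329.
  From (x_3, y_3) = (27379, 4329): x_4 = 19·27379 + 40·3·4329 = 1039681; y_4 = 19·4329 + 3·27379 = 164388.
  From (x_4, y_4) = (1039681, 164388): x_5 = 19·1039681 + 40·3·164388 = 39480499; y_5 = 19·164388 + 3·1039681 = 6242415.
  From (x_5, y_5) = (39480499, 6242415): x_6 = 19·39480499 + 40·3·6242415 = 1499219281; y_6 = 19·6242415 + 3·39480499 = 237047382.
Step 3: Verify x_6² - 40·y_6² = 2247658452522156961 - 2247658452522156960 = 1 (should be 1). ✓

(x_1, y_1) = (19, 3); (x_6, y_6) = (1499219281, 237047382).


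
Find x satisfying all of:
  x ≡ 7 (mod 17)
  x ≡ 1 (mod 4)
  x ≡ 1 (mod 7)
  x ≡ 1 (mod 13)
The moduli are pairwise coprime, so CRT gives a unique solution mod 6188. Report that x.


Product of moduli M = 17 · 4 · 7 · 13 = 6188.
Merge one congruence at a time:
  Start: x ≡ 7 (mod 17).
  Combine with x ≡ 1 (mod 4); new modulus lcm = 68.
    Write x = 7 + 17·t and substitute into x ≡ 1 (mod 4): 17·t ≡ 1 − 7 = -6 (mod 4).
    Reduce coefficients mod 4: 1·t ≡ 2 (mod 4).
    So t ≡ 2 (mod 4).
    Then x = 7 + 17·2 = 41, valid modulo lcm(17, 4) = 68: x ≡ 41 (mod 68).
  Combine with x ≡ 1 (mod 7); new modulus lcm = 476.
    Write x = 41 + 68·t and substitute into x ≡ 1 (mod 7): 68·t ≡ 1 − 41 = -40 (mod 7).
    Reduce coefficients mod 7: 5·t ≡ 2 (mod 7).
    The inverse of 5 mod 7 is 3 (since 5·3 = 15 = 2·7 + 1), so t ≡ 3·2 = 6 ≡ 6 (mod 7).
    Then x = 41 + 68·6 = 449, valid modulo lcm(68, 7) = 476: x ≡ 449 (mod 476).
  Combine with x ≡ 1 (mod 13); new modulus lcm = 6188.
    Write x = 449 + 476·t and substitute into x ≡ 1 (mod 13): 476·t ≡ 1 − 449 = -448 (mod 13).
    Reduce coefficients mod 13: 8·t ≡ 7 (mod 13).
    The inverse of 8 mod 13 is 5 (since 8·5 = 40 = 3·13 + 1), so t ≡ 5·7 = 35 ≡ 9 (mod 13).
    Then x = 449 + 476·9 = 4733, valid modulo lcm(476, 13) = 6188: x ≡ 4733 (mod 6188).
Verify against each original: 4733 mod 17 = 7, 4733 mod 4 = 1, 4733 mod 7 = 1, 4733 mod 13 = 1.

x ≡ 4733 (mod 6188).


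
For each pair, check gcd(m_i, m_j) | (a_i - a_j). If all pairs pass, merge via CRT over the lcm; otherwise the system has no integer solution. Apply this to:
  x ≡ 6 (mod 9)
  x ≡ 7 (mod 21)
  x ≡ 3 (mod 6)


Moduli 9, 21, 6 are not pairwise coprime, so CRT works modulo lcm(m_i) when all pairwise compatibility conditions hold.
Pairwise compatibility: gcd(m_i, m_j) must divide a_i - a_j for every pair.
Merge one congruence at a time:
  Start: x ≡ 6 (mod 9).
  Combine with x ≡ 7 (mod 21): gcd(9, 21) = 3, and 7 - 6 = 1 is NOT divisible by 3.
    ⇒ system is inconsistent (no integer solution).

No solution (the system is inconsistent).


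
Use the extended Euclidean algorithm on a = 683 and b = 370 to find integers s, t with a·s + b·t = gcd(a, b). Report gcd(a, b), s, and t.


Euclidean algorithm on (683, 370) — divide until remainder is 0:
  683 = 1 · 370 + 313
  370 = 1 · 313 + 57
  313 = 5 · 57 + 28
  57 = 2 · 28 + 1
  28 = 28 · 1 + 0
gcd(683, 370) = 1.
Track Bezout coefficients alongside the remainders: start with r₀ = 683 = a·1 + b·0 (s = 1, t = 0) and r₁ = 370 = a·0 + b·1 (s = 0, t = 1); each new remainder r_{k+1} = r_{k-1} − q_k·r_k inherits s_{k+1} = s_{k-1} − q_k·s_k, t_{k+1} = t_{k-1} − q_k·t_k, so r_k = a·s_k + b·t_k at every step:
  q = 1: r = 313, s = 1 − 1·0 = 1, t = 0 − 1·1 = -1  (check: 683·1 + 370·(-1) = 313)
  q = 1: r = 57, s = 0 − 1·1 = -1, t = 1 − 1·(-1) = 2  (check: 683·(-1) + 370·2 = 57)
  q = 5: r = 28, s = 1 − 5·(-1) = 6, t = -1 − 5·2 = -11  (check: 683·6 + 370·(-11) = 28)
  q = 2: r = 1, s = -1 − 2·6 = -13, t = 2 − 2·(-11) = 24  (check: 683·(-13) + 370·24 = 1)
The row with r = 1 (the gcd) gives the Bezout coefficients s = -13, t = 24.
Result: 683 · (-13) + 370 · (24) = 1.

gcd(683, 370) = 1; s = -13, t = 24 (check: 683·(-13) + 370·24 = 1).


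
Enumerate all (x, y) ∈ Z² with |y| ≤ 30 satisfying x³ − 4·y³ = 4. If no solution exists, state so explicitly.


The equation is x³ - 4y³ = 4. For fixed y, x³ = 4·y³ + 4, so a solution requires the RHS to be a perfect cube.
Strategy: iterate y from -30 to 30, compute RHS = 4·y³ + 4, and check whether it is a (positive or negative) perfect cube.
Check small values of y:
  y = 0: RHS = 4 is not a perfect cube.
  y = 1: RHS = 8 = (2)³ ⇒ x = 2 works.
  y = -1: RHS = 0 = (0)³ ⇒ x = 0 works.
  y = 2: RHS = 36 is not a perfect cube.
  y = -2: RHS = -28 is not a perfect cube.
  y = 3: RHS = 112 is not a perfect cube.
  y = -3: RHS = -104 is not a perfect cube.
Continuing the search up to |y| = 30 finds no further solutions beyond those listed.
Collected solutions: (0, -1), (2, 1).

Solutions (with |y| ≤ 30): (0, -1), (2, 1).


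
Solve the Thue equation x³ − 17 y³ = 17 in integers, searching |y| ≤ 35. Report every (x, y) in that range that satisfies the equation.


The equation is x³ - 17y³ = 17. For fixed y, x³ = 17·y³ + 17, so a solution requires the RHS to be a perfect cube.
Strategy: iterate y from -35 to 35, compute RHS = 17·y³ + 17, and check whether it is a (positive or negative) perfect cube.
Check small values of y:
  y = 0: RHS = 17 is not a perfect cube.
  y = 1: RHS = 34 is not a perfect cube.
  y = -1: RHS = 0 = (0)³ ⇒ x = 0 works.
  y = 2: RHS = 153 is not a perfect cube.
  y = -2: RHS = -119 is not a perfect cube.
  y = 3: RHS = 476 is not a perfect cube.
  y = -3: RHS = -442 is not a perfect cube.
Continuing the search up to |y| = 35 finds no further solutions beyond those listed.
Collected solutions: (0, -1).

Solutions (with |y| ≤ 35): (0, -1).


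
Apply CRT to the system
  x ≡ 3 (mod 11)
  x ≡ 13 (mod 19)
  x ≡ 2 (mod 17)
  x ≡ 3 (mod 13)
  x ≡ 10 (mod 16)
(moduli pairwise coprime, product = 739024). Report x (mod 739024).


Product of moduli M = 11 · 19 · 17 · 13 · 16 = 739024.
Merge one congruence at a time:
  Start: x ≡ 3 (mod 11).
  Combine with x ≡ 13 (mod 19); new modulus lcm = 209.
    Write x = 3 + 11·t and substitute into x ≡ 13 (mod 19): 11·t ≡ 13 − 3 = 10 (mod 19).
    The inverse of 11 mod 19 is 7 (since 11·7 = 77 = 4·19 + 1), so t ≡ 7·10 = 70 ≡ 13 (mod 19).
    Then x = 3 + 11·13 = 146, valid modulo lcm(11, 19) = 209: x ≡ 146 (mod 209).
  Combine with x ≡ 2 (mod 17); new modulus lcm = 3553.
    Write x = 146 + 209·t and substitute into x ≡ 2 (mod 17): 209·t ≡ 2 − 146 = -144 (mod 17).
    Reduce coefficients mod 17: 5·t ≡ 9 (mod 17).
    The inverse of 5 mod 17 is 7 (since 5·7 = 35 = 2·17 + 1), so t ≡ 7·9 = 63 ≡ 12 (mod 17).
    Then x = 146 + 209·12 = 2654, valid modulo lcm(209, 17) = 3553: x ≡ 2654 (mod 3553).
  Combine with x ≡ 3 (mod 13); new modulus lcm = 46189.
    Write x = 2654 + 3553·t and substitute into x ≡ 3 (mod 13): 3553·t ≡ 3 − 2654 = -2651 (mod 13).
    Reduce coefficients mod 13: 4·t ≡ 1 (mod 13).
    The inverse of 4 mod 13 is 10 (since 4·10 = 40 = 3·13 + 1), so t ≡ 10·1 = 10 ≡ 10 (mod 13).
    Then x = 2654 + 3553·10 = 38184, valid modulo lcm(3553, 13) = 46189: x ≡ 38184 (mod 46189).
  Combine with x ≡ 10 (mod 16); new modulus lcm = 739024.
    Write x = 38184 + 46189·t and substitute into x ≡ 10 (mod 16): 46189·t ≡ 10 − 38184 = -38174 (mod 16).
    Reduce coefficients mod 16: 13·t ≡ 2 (mod 16).
    The inverse of 13 mod 16 is 5 (since 13·5 = 65 = 4·16 + 1), so t ≡ 5·2 = 10 ≡ 10 (mod 16).
    Then x = 38184 + 46189·10 = 500074, valid modulo lcm(46189, 16) = 739024: x ≡ 500074 (mod 739024).
Verify against each original: 500074 mod 11 = 3, 500074 mod 19 = 13, 500074 mod 17 = 2, 500074 mod 13 = 3, 500074 mod 16 = 10.

x ≡ 500074 (mod 739024).


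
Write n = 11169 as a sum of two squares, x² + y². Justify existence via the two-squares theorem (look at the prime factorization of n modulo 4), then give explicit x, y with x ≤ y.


Step 1: Factor n = 11169 = 3^2 · 17 · 73.
Step 2: Check the mod-4 condition on each prime factor: 3 ≡ 3 (mod 4), exponent 2 (must be even); 17 ≡ 1 (mod 4), exponent 1; 73 ≡ 1 (mod 4), exponent 1.
All primes ≡ 3 (mod 4) appear to even exponent (or don't appear), so by the two-squares theorem n IS expressible as a sum of two squares.
Step 3: Build a representation. Group n = k² · m with k = 3 and m = 17 · 73 = 1241 (a product of primes ≡ 1 (mod 4)); a representation of m scales to one of n via (k·x)² + (k·y)² = k²(x² + y²). Each prime p ≡ 1 (mod 4) is itself a sum of two squares; find a² by testing p − a² for a perfect square:
  17: 17 − 1² = 16 = 4² ⇒ 17 = 1² + 4².
  73: 73 − 1² = 72, 73 − 2² = 69, 73 − 3² = 64 = 8² ⇒ 73 = 3² + 8².
  Combine using the Brahmagupta–Fibonacci identity (a² + b²)(c² + d²) = (ac − bd)² + (ad + bc)² = (ac + bd)² + (ad − bc)²:
  17 · 73 = 1241: from (1² + 4²)(3² + 8²), take (1·3 − 4·8, 1·8 + 4·3) = (3 − 32, 8 + 12) = (-29, 20); dropping signs (only squares matter) gives (29, 20); check 29² + 20² = 841 + 400 = 1241 ✓.
  Scale by k = 3: (3·29, 3·20) = (87, 60).
Step 4: Order so x ≤ y and verify: 60² + 87² = 3600 + 7569 = 11169 = n. ✓

n = 11169 = 60² + 87² (one valid representation with x ≤ y).


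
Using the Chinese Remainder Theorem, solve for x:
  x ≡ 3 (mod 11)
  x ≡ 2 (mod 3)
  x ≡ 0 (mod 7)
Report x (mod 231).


Moduli 11, 3, 7 are pairwise coprime; by CRT there is a unique solution modulo M = 11 · 3 · 7 = 231.
Solve pairwise, accumulating the modulus:
  Start with x ≡ 3 (mod 11).
  Combine with x ≡ 2 (mod 3): since gcd(11, 3) = 1, we get a unique residue mod 33.
    Write x = 3 + 11·t and substitute into x ≡ 2 (mod 3): 11·t ≡ 2 − 3 = -1 (mod 3).
    Reduce coefficients mod 3: 2·t ≡ 2 (mod 3).
    The inverse of 2 mod 3 is 2 (since 2·2 = 4 = 1·3 + 1), so t ≡ 2·2 = 4 ≡ 1 (mod 3).
    Then x = 3 + 11·1 = 14, valid modulo lcm(11, 3) = 33: x ≡ 14 (mod 33).
  Combine with x ≡ 0 (mod 7): since gcd(33, 7) = 1, we get a unique residue mod 231.
    Write x = 14 + 33·t and substitute into x ≡ 0 (mod 7): 33·t ≡ 0 − 14 = -14 (mod 7).
    Reduce coefficients mod 7: 5·t ≡ 0 (mod 7).
    The inverse of 5 mod 7 is 3 (since 5·3 = 15 = 2·7 + 1), so t ≡ 3·0 = 0 ≡ 0 (mod 7).
    Then x = 14 + 33·0 = 14, valid modulo lcm(33, 7) = 231: x ≡ 14 (mod 231).
Verify: 14 mod 11 = 3 ✓, 14 mod 3 = 2 ✓, 14 mod 7 = 0 ✓.

x ≡ 14 (mod 231).


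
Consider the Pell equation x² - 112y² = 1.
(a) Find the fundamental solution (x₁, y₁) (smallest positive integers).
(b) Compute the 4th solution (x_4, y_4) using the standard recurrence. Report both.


Step 1: Find the fundamental solution (x₁, y₁) of x² - 112y² = 1.
  Expand √112 as a continued fraction. a₀ = ⌊√112⌋ = 10; iterate m_{k+1} = d_k·a_k − m_k, d_{k+1} = (112 − m_{k+1}²)/d_k, a_{k+1} = ⌊(a₀ + m_{k+1})/d_{k+1}⌋ (starting m₀ = 0, d₀ = 1), with convergents p_k = a_k·p_{k-1} + p_{k-2}, q_k = a_k·q_{k-1} + q_{k-2} (p₋₁ = 1, q₋₁ = 0):
  k = 0: a₀ = 10; p₀/q₀ = 10/1; p₀² − 112·q₀² = 100 − 112 = -12.
  k = 1: m = 10, d = 12, a = ⌊(10 + 10)/12⌋ = 1; p/q = (1·10 + 1)/(1·1 + 0) = 11/1; p² − 112·q² = 121 − 112 = 9.
  k = 2: m = 2, d = 9, a = ⌊(10 + 2)/9⌋ = 1; p/q = (1·11 + 10)/(1·1 + 1) = 21/2; p² − 112·q² = 441 − 448 = -7.
  k = 3: m = 7, d = 7, a = ⌊(10 + 7)/7⌋ = 2; p/q = (2·21 + 11)/(2·2 + 1) = 53/5; p² − 112·q² = 2809 − 2800 = 9.
  k = 4: m = 7, d = 9, a = ⌊(10 + 7)/9⌋ = 1; p/q = (1·53 + 21)/(1·5 + 2) = 74/7; p² − 112·q² = 5476 − 5488 = -12.
  k = 5: m = 2, d = 12, a = ⌊(10 + 2)/12⌋ = 1; p/q = (1·74 + 53)/(1·7 + 5) = 127/12; p² − 112·q² = 16129 − 16128 = 1.
  The first convergent with p² − 112·q² = 1 gives the fundamental solution (x₁, y₁) = (127, 12).
Step 2: Apply the recurrence (x_{n+1}, y_{n+1}) = (x₁x_n + 112y₁y_n, x₁y_n + y₁x_n) repeatedly.
  From (x_1, y_1) = (127, 12): x_2 = 127·127 + 112·12·12 = 32257; y_2 = 127·12 + 12·127 = 3048.
  From (x_2, y_2) = (32257, 3048): x_3 = 127·32257 + 112·12·3048 = 8193151; y_3 = 127·3048 + 12·32257 = 774180.
  From (x_3, y_3) = (8193151, 774180): x_4 = 127·8193151 + 112·12·774180 = 2081028097; y_4 = 127·774180 + 12·8193151 = 196638672.
Step 3: Verify x_4² - 112·y_4² = 4330677940503441409 - 4330677940503441408 = 1 (should be 1). ✓

(x_1, y_1) = (127, 12); (x_4, y_4) = (2081028097, 196638672).


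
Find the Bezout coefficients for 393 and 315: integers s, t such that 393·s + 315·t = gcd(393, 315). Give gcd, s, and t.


Euclidean algorithm on (393, 315) — divide until remainder is 0:
  393 = 1 · 315 + 78
  315 = 4 · 78 + 3
  78 = 26 · 3 + 0
gcd(393, 315) = 3.
Track Bezout coefficients alongside the remainders: start with r₀ = 393 = a·1 + b·0 (s = 1, t = 0) and r₁ = 315 = a·0 + b·1 (s = 0, t = 1); each new remainder r_{k+1} = r_{k-1} − q_k·r_k inherits s_{k+1} = s_{k-1} − q_k·s_k, t_{k+1} = t_{k-1} − q_k·t_k, so r_k = a·s_k + b·t_k at every step:
  q = 1: r = 78, s = 1 − 1·0 = 1, t = 0 − 1·1 = -1  (check: 393·1 + 315·(-1) = 78)
  q = 4: r = 3, s = 0 − 4·1 = -4, t = 1 − 4·(-1) = 5  (check: 393·(-4) + 315·5 = 3)
The row with r = 3 (the gcd) gives the Bezout coefficients s = -4, t = 5.
Result: 393 · (-4) + 315 · (5) = 3.

gcd(393, 315) = 3; s = -4, t = 5 (check: 393·(-4) + 315·5 = 3).


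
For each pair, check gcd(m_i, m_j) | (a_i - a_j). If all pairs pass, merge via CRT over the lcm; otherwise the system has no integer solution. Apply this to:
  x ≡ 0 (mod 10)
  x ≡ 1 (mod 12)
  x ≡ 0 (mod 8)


Moduli 10, 12, 8 are not pairwise coprime, so CRT works modulo lcm(m_i) when all pairwise compatibility conditions hold.
Pairwise compatibility: gcd(m_i, m_j) must divide a_i - a_j for every pair.
Merge one congruence at a time:
  Start: x ≡ 0 (mod 10).
  Combine with x ≡ 1 (mod 12): gcd(10, 12) = 2, and 1 - 0 = 1 is NOT divisible by 2.
    ⇒ system is inconsistent (no integer solution).

No solution (the system is inconsistent).


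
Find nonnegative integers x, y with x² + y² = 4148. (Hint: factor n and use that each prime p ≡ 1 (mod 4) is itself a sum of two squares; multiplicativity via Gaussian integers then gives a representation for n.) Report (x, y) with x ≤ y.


Step 1: Factor n = 4148 = 2^2 · 17 · 61.
Step 2: Check the mod-4 condition on each prime factor: 2 = 2 (special); 17 ≡ 1 (mod 4), exponent 1; 61 ≡ 1 (mod 4), exponent 1.
All primes ≡ 3 (mod 4) appear to even exponent (or don't appear), so by the two-squares theorem n IS expressible as a sum of two squares.
Step 3: Build a representation. Group n = k² · m with k = 2 and m = 17 · 61 = 1037 (a product of primes ≡ 1 (mod 4)); a representation of m scales to one of n via (k·x)² + (k·y)² = k²(x² + y²). Each prime p ≡ 1 (mod 4) is itself a sum of two squares; find a² by testing p − a² for a perfect square:
  17: 17 − 1² = 16 = 4² ⇒ 17 = 1² + 4².
  61: 61 − 1² = 60, 61 − 2² = 57, 61 − 3² = 52, 61 − 4² = 45, 61 − 5² = 36 = 6² ⇒ 61 = 5² + 6².
  Combine using the Brahmagupta–Fibonacci identity (a² + b²)(c² + d²) = (ac − bd)² + (ad + bc)² = (ac + bd)² + (ad − bc)²:
  17 · 61 = 1037: from (1² + 4²)(5² + 6²), take (1·5 − 4·6, 1·6 + 4·5) = (5 − 24, 6 + 20) = (-19, 26); dropping signs (only squares matter) gives (19, 26); check 19² + 26² = 361 + 676 = 1037 ✓.
  Scale by k = 2: (2·19, 2·26) = (38, 52).
Step 4: Order so x ≤ y and verify: 38² + 52² = 1444 + 2704 = 4148 = n. ✓

n = 4148 = 38² + 52² (one valid representation with x ≤ y).


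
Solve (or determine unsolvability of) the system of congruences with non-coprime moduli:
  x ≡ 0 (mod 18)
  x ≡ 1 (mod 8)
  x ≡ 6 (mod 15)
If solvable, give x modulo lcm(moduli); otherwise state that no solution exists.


Moduli 18, 8, 15 are not pairwise coprime, so CRT works modulo lcm(m_i) when all pairwise compatibility conditions hold.
Pairwise compatibility: gcd(m_i, m_j) must divide a_i - a_j for every pair.
Merge one congruence at a time:
  Start: x ≡ 0 (mod 18).
  Combine with x ≡ 1 (mod 8): gcd(18, 8) = 2, and 1 - 0 = 1 is NOT divisible by 2.
    ⇒ system is inconsistent (no integer solution).

No solution (the system is inconsistent).


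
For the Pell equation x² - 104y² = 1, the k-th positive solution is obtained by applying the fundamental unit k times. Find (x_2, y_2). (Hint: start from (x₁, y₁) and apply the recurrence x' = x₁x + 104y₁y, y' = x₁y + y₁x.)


Step 1: Find the fundamental solution (x₁, y₁) of x² - 104y² = 1.
  Expand √104 as a continued fraction. a₀ = ⌊√104⌋ = 10; iterate m_{k+1} = d_k·a_k − m_k, d_{k+1} = (104 − m_{k+1}²)/d_k, a_{k+1} = ⌊(a₀ + m_{k+1})/d_{k+1}⌋ (starting m₀ = 0, d₀ = 1), with convergents p_k = a_k·p_{k-1} + p_{k-2}, q_k = a_k·q_{k-1} + q_{k-2} (p₋₁ = 1, q₋₁ = 0):
  k = 0: a₀ = 10; p₀/q₀ = 10/1; p₀² − 104·q₀² = 100 − 104 = -4.
  k = 1: m = 10, d = 4, a = ⌊(10 + 10)/4⌋ = 5; p/q = (5·10 + 1)/(5·1 + 0) = 51/5; p² − 104·q² = 2601 − 2600 = 1.
  The first convergent with p² − 104·q² = 1 gives the fundamental solution (x₁, y₁) = (51, 5).
Step 2: Apply the recurrence (x_{n+1}, y_{n+1}) = (x₁x_n + 104y₁y_n, x₁y_n + y₁x_n) repeatedly.
  From (x_1, y_1) = (51, 5): x_2 = 51·51 + 104·5·5 = 5201; y_2 = 51·5 + 5·51 = 510.
Step 3: Verify x_2² - 104·y_2² = 27050401 - 27050400 = 1 (should be 1). ✓

(x_1, y_1) = (51, 5); (x_2, y_2) = (5201, 510).


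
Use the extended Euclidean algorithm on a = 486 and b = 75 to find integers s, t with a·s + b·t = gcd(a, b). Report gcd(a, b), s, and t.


Euclidean algorithm on (486, 75) — divide until remainder is 0:
  486 = 6 · 75 + 36
  75 = 2 · 36 + 3
  36 = 12 · 3 + 0
gcd(486, 75) = 3.
Track Bezout coefficients alongside the remainders: start with r₀ = 486 = a·1 + b·0 (s = 1, t = 0) and r₁ = 75 = a·0 + b·1 (s = 0, t = 1); each new remainder r_{k+1} = r_{k-1} − q_k·r_k inherits s_{k+1} = s_{k-1} − q_k·s_k, t_{k+1} = t_{k-1} − q_k·t_k, so r_k = a·s_k + b·t_k at every step:
  q = 6: r = 36, s = 1 − 6·0 = 1, t = 0 − 6·1 = -6  (check: 486·1 + 75·(-6) = 36)
  q = 2: r = 3, s = 0 − 2·1 = -2, t = 1 − 2·(-6) = 13  (check: 486·(-2) + 75·13 = 3)
The row with r = 3 (the gcd) gives the Bezout coefficients s = -2, t = 13.
Result: 486 · (-2) + 75 · (13) = 3.

gcd(486, 75) = 3; s = -2, t = 13 (check: 486·(-2) + 75·13 = 3).


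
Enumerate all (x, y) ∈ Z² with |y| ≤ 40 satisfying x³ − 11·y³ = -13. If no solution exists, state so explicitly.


The equation is x³ - 11y³ = -13. For fixed y, x³ = 11·y³ − 13, so a solution requires the RHS to be a perfect cube.
Strategy: iterate y from -40 to 40, compute RHS = 11·y³ − 13, and check whether it is a (positive or negative) perfect cube.
Check small values of y:
  y = 0: RHS = -13 is not a perfect cube.
  y = 1: RHS = -2 is not a perfect cube.
  y = -1: RHS = -24 is not a perfect cube.
  y = 2: RHS = 75 is not a perfect cube.
  y = -2: RHS = -101 is not a perfect cube.
  y = 3: RHS = 284 is not a perfect cube.
  y = -3: RHS = -310 is not a perfect cube.
Continuing the search up to |y| = 40 finds no solutions either.
No (x, y) in the scanned range satisfies the equation.

No integer solutions with |y| ≤ 40.


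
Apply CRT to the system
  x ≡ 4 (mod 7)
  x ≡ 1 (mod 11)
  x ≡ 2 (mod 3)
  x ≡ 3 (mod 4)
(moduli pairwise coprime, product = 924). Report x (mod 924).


Product of moduli M = 7 · 11 · 3 · 4 = 924.
Merge one congruence at a time:
  Start: x ≡ 4 (mod 7).
  Combine with x ≡ 1 (mod 11); new modulus lcm = 77.
    Write x = 4 + 7·t and substitute into x ≡ 1 (mod 11): 7·t ≡ 1 − 4 = -3 (mod 11).
    Reduce coefficients mod 11: 7·t ≡ 8 (mod 11).
    The inverse of 7 mod 11 is 8 (since 7·8 = 56 = 5·11 + 1), so t ≡ 8·8 = 64 ≡ 9 (mod 11).
    Then x = 4 + 7·9 = 67, valid modulo lcm(7, 11) = 77: x ≡ 67 (mod 77).
  Combine with x ≡ 2 (mod 3); new modulus lcm = 231.
    Write x = 67 + 77·t and substitute into x ≡ 2 (mod 3): 77·t ≡ 2 − 67 = -65 (mod 3).
    Reduce coefficients mod 3: 2·t ≡ 1 (mod 3).
    The inverse of 2 mod 3 is 2 (since 2·2 = 4 = 1·3 + 1), so t ≡ 2·1 = 2 ≡ 2 (mod 3).
    Then x = 67 + 77·2 = 221, valid modulo lcm(77, 3) = 231: x ≡ 221 (mod 231).
  Combine with x ≡ 3 (mod 4); new modulus lcm = 924.
    Write x = 221 + 231·t and substitute into x ≡ 3 (mod 4): 231·t ≡ 3 − 221 = -218 (mod 4).
    Reduce coefficients mod 4: 3·t ≡ 2 (mod 4).
    The inverse of 3 mod 4 is 3 (since 3·3 = 9 = 2·4 + 1), so t ≡ 3·2 = 6 ≡ 2 (mod 4).
    Then x = 221 + 231·2 = 683, valid modulo lcm(231, 4) = 924: x ≡ 683 (mod 924).
Verify against each original: 683 mod 7 = 4, 683 mod 11 = 1, 683 mod 3 = 2, 683 mod 4 = 3.

x ≡ 683 (mod 924).


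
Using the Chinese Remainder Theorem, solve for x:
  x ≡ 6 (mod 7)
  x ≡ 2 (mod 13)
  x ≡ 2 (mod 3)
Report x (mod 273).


Moduli 7, 13, 3 are pairwise coprime; by CRT there is a unique solution modulo M = 7 · 13 · 3 = 273.
Solve pairwise, accumulating the modulus:
  Start with x ≡ 6 (mod 7).
  Combine with x ≡ 2 (mod 13): since gcd(7, 13) = 1, we get a unique residue mod 91.
    Write x = 6 + 7·t and substitute into x ≡ 2 (mod 13): 7·t ≡ 2 − 6 = -4 (mod 13).
    Reduce coefficients mod 13: 7·t ≡ 9 (mod 13).
    The inverse of 7 mod 13 is 2 (since 7·2 = 14 = 1·13 + 1), so t ≡ 2·9 = 18 ≡ 5 (mod 13).
    Then x = 6 + 7·5 = 41, valid modulo lcm(7, 13) = 91: x ≡ 41 (mod 91).
  Combine with x ≡ 2 (mod 3): since gcd(91, 3) = 1, we get a unique residue mod 273.
    Write x = 41 + 91·t and substitute into x ≡ 2 (mod 3): 91·t ≡ 2 − 41 = -39 (mod 3).
    Reduce coefficients mod 3: 1·t ≡ 0 (mod 3).
    So t ≡ 0 (mod 3).
    Then x = 41 + 91·0 = 41, valid modulo lcm(91, 3) = 273: x ≡ 41 (mod 273).
Verify: 41 mod 7 = 6 ✓, 41 mod 13 = 2 ✓, 41 mod 3 = 2 ✓.

x ≡ 41 (mod 273).


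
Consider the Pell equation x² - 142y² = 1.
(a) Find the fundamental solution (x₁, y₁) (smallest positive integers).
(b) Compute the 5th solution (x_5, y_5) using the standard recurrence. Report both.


Step 1: Find the fundamental solution (x₁, y₁) of x² - 142y² = 1.
  Expand √142 as a continued fraction. a₀ = ⌊√142⌋ = 11; iterate m_{k+1} = d_k·a_k − m_k, d_{k+1} = (142 − m_{k+1}²)/d_k, a_{k+1} = ⌊(a₀ + m_{k+1})/d_{k+1}⌋ (starting m₀ = 0, d₀ = 1), with convergents p_k = a_k·p_{k-1} + p_{k-2}, q_k = a_k·q_{k-1} + q_{k-2} (p₋₁ = 1, q₋₁ = 0):
  k = 0: a₀ = 11; p₀/q₀ = 11/1; p₀² − 142·q₀² = 121 − 142 = -21.
  k = 1: m = 11, d = 21, a = ⌊(11 + 11)/21⌋ = 1; p/q = (1·11 + 1)/(1·1 + 0) = 12/1; p² − 142·q² = 144 − 142 = 2.
  k = 2: m = 10, d = 2, a = ⌊(11 + 10)/2⌋ = 10; p/q = (10·12 + 11)/(10·1 + 1) = 131/11; p² − 142·q² = 17161 − 17182 = -21.
  k = 3: m = 10, d = 21, a = ⌊(11 + 10)/21⌋ = 1; p/q = (1·131 + 12)/(1·11 + 1) = 143/12; p² − 142·q² = 20449 − 20448 = 1.
  The first convergent with p² − 142·q² = 1 gives the fundamental solution (x₁, y₁) = (143, 12).
Step 2: Apply the recurrence (x_{n+1}, y_{n+1}) = (x₁x_n + 142y₁y_n, x₁y_n + y₁x_n) repeatedly.
  From (x_1, y_1) = (143, 12): x_2 = 143·143 + 142·12·12 = 40897; y_2 = 143·12 + 12·143 = 3432.
  From (x_2, y_2) = (40897, 3432): x_3 = 143·40897 + 142·12·3432 = 11696399; y_3 = 143·3432 + 12·40897 = 981540.
  From (x_3, y_3) = (11696399, 981540): x_4 = 143·11696399 + 142·12·981540 = 3345129217; y_4 = 143·981540 + 12·11696399 = 280717008.
  From (x_4, y_4) = (3345129217, 280717008): x_5 = 143·3345129217 + 142·12·280717008 = 956695259663; y_5 = 143·280717008 + 12·3345129217 = 80284082748.
Step 3: Verify x_5² - 142·y_5² = 915265819861654994873569 - 915265819861654994873568 = 1 (should be 1). ✓

(x_1, y_1) = (143, 12); (x_5, y_5) = (956695259663, 80284082748).


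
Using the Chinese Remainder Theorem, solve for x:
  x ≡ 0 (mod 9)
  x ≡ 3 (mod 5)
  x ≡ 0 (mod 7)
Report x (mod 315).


Moduli 9, 5, 7 are pairwise coprime; by CRT there is a unique solution modulo M = 9 · 5 · 7 = 315.
Solve pairwise, accumulating the modulus:
  Start with x ≡ 0 (mod 9).
  Combine with x ≡ 3 (mod 5): since gcd(9, 5) = 1, we get a unique residue mod 45.
    Write x = 0 + 9·t and substitute into x ≡ 3 (mod 5): 9·t ≡ 3 − 0 = 3 (mod 5).
    Reduce coefficients mod 5: 4·t ≡ 3 (mod 5).
    The inverse of 4 mod 5 is 4 (since 4·4 = 16 = 3·5 + 1), so t ≡ 4·3 = 12 ≡ 2 (mod 5).
    Then x = 0 + 9·2 = 18, valid modulo lcm(9, 5) = 45: x ≡ 18 (mod 45).
  Combine with x ≡ 0 (mod 7): since gcd(45, 7) = 1, we get a unique residue mod 315.
    Write x = 18 + 45·t and substitute into x ≡ 0 (mod 7): 45·t ≡ 0 − 18 = -18 (mod 7).
    Reduce coefficients mod 7: 3·t ≡ 3 (mod 7).
    The inverse of 3 mod 7 is 5 (since 3·5 = 15 = 2·7 + 1), so t ≡ 5·3 = 15 ≡ 1 (mod 7).
    Then x = 18 + 45·1 = 63, valid modulo lcm(45, 7) = 315: x ≡ 63 (mod 315).
Verify: 63 mod 9 = 0 ✓, 63 mod 5 = 3 ✓, 63 mod 7 = 0 ✓.

x ≡ 63 (mod 315).


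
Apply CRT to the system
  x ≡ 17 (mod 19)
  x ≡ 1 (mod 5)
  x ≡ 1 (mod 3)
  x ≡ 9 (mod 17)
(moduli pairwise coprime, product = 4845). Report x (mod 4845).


Product of moduli M = 19 · 5 · 3 · 17 = 4845.
Merge one congruence at a time:
  Start: x ≡ 17 (mod 19).
  Combine with x ≡ 1 (mod 5); new modulus lcm = 95.
    Write x = 17 + 19·t and substitute into x ≡ 1 (mod 5): 19·t ≡ 1 − 17 = -16 (mod 5).
    Reduce coefficients mod 5: 4·t ≡ 4 (mod 5).
    The inverse of 4 mod 5 is 4 (since 4·4 = 16 = 3·5 + 1), so t ≡ 4·4 = 16 ≡ 1 (mod 5).
    Then x = 17 + 19·1 = 36, valid modulo lcm(19, 5) = 95: x ≡ 36 (mod 95).
  Combine with x ≡ 1 (mod 3); new modulus lcm = 285.
    Write x = 36 + 95·t and substitute into x ≡ 1 (mod 3): 95·t ≡ 1 − 36 = -35 (mod 3).
    Reduce coefficients mod 3: 2·t ≡ 1 (mod 3).
    The inverse of 2 mod 3 is 2 (since 2·2 = 4 = 1·3 + 1), so t ≡ 2·1 = 2 ≡ 2 (mod 3).
    Then x = 36 + 95·2 = 226, valid modulo lcm(95, 3) = 285: x ≡ 226 (mod 285).
  Combine with x ≡ 9 (mod 17); new modulus lcm = 4845.
    Write x = 226 + 285·t and substitute into x ≡ 9 (mod 17): 285·t ≡ 9 − 226 = -217 (mod 17).
    Reduce coefficients mod 17: 13·t ≡ 4 (mod 17).
    The inverse of 13 mod 17 is 4 (since 13·4 = 52 = 3·17 + 1), so t ≡ 4·4 = 16 ≡ 16 (mod 17).
    Then x = 226 + 285·16 = 4786, valid modulo lcm(285, 17) = 4845: x ≡ 4786 (mod 4845).
Verify against each original: 4786 mod 19 = 17, 4786 mod 5 = 1, 4786 mod 3 = 1, 4786 mod 17 = 9.

x ≡ 4786 (mod 4845).


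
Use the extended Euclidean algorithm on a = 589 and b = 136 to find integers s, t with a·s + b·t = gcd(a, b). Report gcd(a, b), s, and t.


Euclidean algorithm on (589, 136) — divide until remainder is 0:
  589 = 4 · 136 + 45
  136 = 3 · 45 + 1
  45 = 45 · 1 + 0
gcd(589, 136) = 1.
Track Bezout coefficients alongside the remainders: start with r₀ = 589 = a·1 + b·0 (s = 1, t = 0) and r₁ = 136 = a·0 + b·1 (s = 0, t = 1); each new remainder r_{k+1} = r_{k-1} − q_k·r_k inherits s_{k+1} = s_{k-1} − q_k·s_k, t_{k+1} = t_{k-1} − q_k·t_k, so r_k = a·s_k + b·t_k at every step:
  q = 4: r = 45, s = 1 − 4·0 = 1, t = 0 − 4·1 = -4  (check: 589·1 + 136·(-4) = 45)
  q = 3: r = 1, s = 0 − 3·1 = -3, t = 1 − 3·(-4) = 13  (check: 589·(-3) + 136·13 = 1)
The row with r = 1 (the gcd) gives the Bezout coefficients s = -3, t = 13.
Result: 589 · (-3) + 136 · (13) = 1.

gcd(589, 136) = 1; s = -3, t = 13 (check: 589·(-3) + 136·13 = 1).


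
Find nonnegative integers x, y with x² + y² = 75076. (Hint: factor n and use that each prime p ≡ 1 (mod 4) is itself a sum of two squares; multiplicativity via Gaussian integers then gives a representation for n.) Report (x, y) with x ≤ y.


Step 1: Factor n = 75076 = 2^2 · 137^2.
Step 2: Check the mod-4 condition on each prime factor: 2 = 2 (special); 137 ≡ 1 (mod 4), exponent 2.
All primes ≡ 3 (mod 4) appear to even exponent (or don't appear), so by the two-squares theorem n IS expressible as a sum of two squares.
Step 3: Build a representation. Group n = k² · m with k = 2 and m = 137 · 137 = 18769 (a product of primes ≡ 1 (mod 4)); a representation of m scales to one of n via (k·x)² + (k·y)² = k²(x² + y²). Each prime p ≡ 1 (mod 4) is itself a sum of two squares; find a² by testing p − a² for a perfect square:
  137: 137 − 1² = 136, 137 − 2² = 133, 137 − 3² = 128, 137 − 4² = 121 = 11² ⇒ 137 = 4² + 11².
  Combine using the Brahmagupta–Fibonacci identity (a² + b²)(c² + d²) = (ac − bd)² + (ad + bc)² = (ac + bd)² + (ad − bc)²:
  137 · 137 = 18769: from (4² + 11²)(4² + 11²), take (4·4 − 11·11, 4·11 + 11·4) = (16 − 121, 44 + 44) = (-105, 88); dropping signs (only squares matter) gives (105, 88); check 105² + 88² = 11025 + 7744 = 18769 ✓.
  Scale by k = 2: (2·105, 2·88) = (210, 176).
Step 4: Order so x ≤ y and verify: 176² + 210² = 30976 + 44100 = 75076 = n. ✓

n = 75076 = 176² + 210² (one valid representation with x ≤ y).


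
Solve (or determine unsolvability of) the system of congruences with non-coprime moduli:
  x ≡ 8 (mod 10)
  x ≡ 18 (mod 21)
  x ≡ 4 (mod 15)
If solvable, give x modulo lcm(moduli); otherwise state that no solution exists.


Moduli 10, 21, 15 are not pairwise coprime, so CRT works modulo lcm(m_i) when all pairwise compatibility conditions hold.
Pairwise compatibility: gcd(m_i, m_j) must divide a_i - a_j for every pair.
Merge one congruence at a time:
  Start: x ≡ 8 (mod 10).
  Combine with x ≡ 18 (mod 21): gcd(10, 21) = 1; 18 - 8 = 10, which IS divisible by 1, so compatible.
    Write x = 8 + 10·t and substitute into x ≡ 18 (mod 21): 10·t ≡ 18 − 8 = 10 (mod 21).
    The inverse of 10 mod 21 is 19 (since 10·19 = 190 = 9·21 + 1), so t ≡ 19·10 = 190 ≡ 1 (mod 21).
    Then x = 8 + 10·1 = 18, valid modulo lcm(10, 21) = 210: x ≡ 18 (mod 210).
  Combine with x ≡ 4 (mod 15): gcd(210, 15) = 15, and 4 - 18 = -14 is NOT divisible by 15.
    ⇒ system is inconsistent (no integer solution).

No solution (the system is inconsistent).


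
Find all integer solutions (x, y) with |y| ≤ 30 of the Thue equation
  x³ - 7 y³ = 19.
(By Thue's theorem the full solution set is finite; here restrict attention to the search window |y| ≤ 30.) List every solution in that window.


The equation is x³ - 7y³ = 19. For fixed y, x³ = 7·y³ + 19, so a solution requires the RHS to be a perfect cube.
Strategy: iterate y from -30 to 30, compute RHS = 7·y³ + 19, and check whether it is a (positive or negative) perfect cube.
Check small values of y:
  y = 0: RHS = 19 is not a perfect cube.
  y = 1: RHS = 26 is not a perfect cube.
  y = -1: RHS = 12 is not a perfect cube.
  y = 2: RHS = 75 is not a perfect cube.
  y = -2: RHS = -37 is not a perfect cube.
  y = 3: RHS = 208 is not a perfect cube.
  y = -3: RHS = -170 is not a perfect cube.
Continuing the search up to |y| = 30 finds no solutions either.
No (x, y) in the scanned range satisfies the equation.

No integer solutions with |y| ≤ 30.


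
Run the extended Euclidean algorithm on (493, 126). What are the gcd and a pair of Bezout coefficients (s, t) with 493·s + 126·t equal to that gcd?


Euclidean algorithm on (493, 126) — divide until remainder is 0:
  493 = 3 · 126 + 115
  126 = 1 · 115 + 11
  115 = 10 · 11 + 5
  11 = 2 · 5 + 1
  5 = 5 · 1 + 0
gcd(493, 126) = 1.
Track Bezout coefficients alongside the remainders: start with r₀ = 493 = a·1 + b·0 (s = 1, t = 0) and r₁ = 126 = a·0 + b·1 (s = 0, t = 1); each new remainder r_{k+1} = r_{k-1} − q_k·r_k inherits s_{k+1} = s_{k-1} − q_k·s_k, t_{k+1} = t_{k-1} − q_k·t_k, so r_k = a·s_k + b·t_k at every step:
  q = 3: r = 115, s = 1 − 3·0 = 1, t = 0 − 3·1 = -3  (check: 493·1 + 126·(-3) = 115)
  q = 1: r = 11, s = 0 − 1·1 = -1, t = 1 − 1·(-3) = 4  (check: 493·(-1) + 126·4 = 11)
  q = 10: r = 5, s = 1 − 10·(-1) = 11, t = -3 − 10·4 = -43  (check: 493·11 + 126·(-43) = 5)
  q = 2: r = 1, s = -1 − 2·11 = -23, t = 4 − 2·(-43) = 90  (check: 493·(-23) + 126·90 = 1)
The row with r = 1 (the gcd) gives the Bezout coefficients s = -23, t = 90.
Result: 493 · (-23) + 126 · (90) = 1.

gcd(493, 126) = 1; s = -23, t = 90 (check: 493·(-23) + 126·90 = 1).
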